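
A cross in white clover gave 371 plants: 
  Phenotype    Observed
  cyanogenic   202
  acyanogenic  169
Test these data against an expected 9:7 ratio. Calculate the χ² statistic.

0.490

Under the 9:7 hypothesis (Σ ratio = 16, N = 371):
  cyanogenic: 371 × 9/16 = 208.6875
  acyanogenic: 371 × 7/16 = 162.3125
χ² = Σ (O − E)² / E
  cyanogenic: (202 − 208.6875)² / 208.6875 = 0.2143
  acyanogenic: (169 − 162.3125)² / 162.3125 = 0.2755
χ² = 0.2143 + 0.2755 = 0.4898 ≈ 0.490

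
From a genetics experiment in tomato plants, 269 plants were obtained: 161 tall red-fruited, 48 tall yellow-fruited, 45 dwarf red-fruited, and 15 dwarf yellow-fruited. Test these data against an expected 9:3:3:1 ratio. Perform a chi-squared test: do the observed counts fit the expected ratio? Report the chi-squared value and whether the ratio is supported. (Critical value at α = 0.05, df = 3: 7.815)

The 9:3:3:1 ratio has 16 parts, so with N = 269 the expected counts are:
  tall red-fruited: 269 × 9/16 = 151.3125
  tall yellow-fruited: 269 × 3/16 = 50.4375
  dwarf red-fruited: 269 × 3/16 = 50.4375
  dwarf yellow-fruited: 269 × 1/16 = 16.8125
χ² = Σ (O − E)² / E
  tall red-fruited: (161 − 151.3125)² / 151.3125 = 0.6202
  tall yellow-fruited: (48 − 50.4375)² / 50.4375 = 0.1178
  dwarf red-fruited: (45 − 50.4375)² / 50.4375 = 0.5862
  dwarf yellow-fruited: (15 − 16.8125)² / 16.8125 = 0.1954
χ² = 0.6202 + 0.1178 + 0.5862 + 0.1954 = 1.5196 ≈ 1.520
Degrees of freedom = 4 − 1 = 3; critical value at α = 0.05 is 7.815.
Since 1.520 < 7.815, we fail to reject the null hypothesis — the data are consistent with the 9:3:3:1 ratio.

1.520; consistent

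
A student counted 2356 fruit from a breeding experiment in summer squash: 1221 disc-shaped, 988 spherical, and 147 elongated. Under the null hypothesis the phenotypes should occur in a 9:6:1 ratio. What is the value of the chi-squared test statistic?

20.561

Total ratio parts = 16. Expected numbers out of 2356:
  disc-shaped: 2356 × 9/16 = 1325.25
  spherical: 2356 × 6/16 = 883.5
  elongated: 2356 × 1/16 = 147.25
χ² = Σ (O − E)² / E
  disc-shaped: (1221 − 1325.25)² / 1325.25 = 8.2008
  spherical: (988 − 883.5)² / 883.5 = 12.3602
  elongated: (147 − 147.25)² / 147.25 = 0.0004
χ² = 8.2008 + 12.3602 + 0.0004 = 20.5614 ≈ 20.561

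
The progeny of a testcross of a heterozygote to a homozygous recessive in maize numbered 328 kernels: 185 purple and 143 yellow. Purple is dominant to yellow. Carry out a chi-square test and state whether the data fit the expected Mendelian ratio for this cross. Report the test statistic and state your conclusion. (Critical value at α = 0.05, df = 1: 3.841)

A testcross of a heterozygote (Aa × aa) gives a 1:1 phenotypic ratio.
Under the 1:1 hypothesis (Σ ratio = 2, N = 328):
  purple: 328 × 1/2 = 164
  yellow: 328 × 1/2 = 164
χ² = Σ (O − E)² / E
  purple: (185 − 164)² / 164 = 2.6890
  yellow: (143 − 164)² / 164 = 2.6890
χ² = 2.6890 + 2.6890 = 5.378
Degrees of freedom = 2 − 1 = 1; critical value at α = 0.05 is 3.841.
Since 5.378 > 3.841, we reject the null hypothesis — the data do not fit the 1:1 ratio.

5.378; not consistent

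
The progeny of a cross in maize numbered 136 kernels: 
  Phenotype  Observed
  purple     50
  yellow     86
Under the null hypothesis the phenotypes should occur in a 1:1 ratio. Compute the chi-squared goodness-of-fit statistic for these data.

Under the 1:1 hypothesis (Σ ratio = 2, N = 136):
  purple: 136 × 1/2 = 68
  yellow: 136 × 1/2 = 68
χ² = Σ (O − E)² / E
  purple: (50 − 68)² / 68 = 4.7647
  yellow: (86 − 68)² / 68 = 4.7647
χ² = 4.7647 + 4.7647 = 9.5294 ≈ 9.529

9.529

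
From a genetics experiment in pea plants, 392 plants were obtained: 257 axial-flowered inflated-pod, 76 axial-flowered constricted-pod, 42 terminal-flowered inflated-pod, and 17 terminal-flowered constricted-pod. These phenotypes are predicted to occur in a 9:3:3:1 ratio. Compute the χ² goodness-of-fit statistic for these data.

21.923

Total ratio parts = 16. Expected numbers out of 392:
  axial-flowered inflated-pod: 392 × 9/16 = 220.5
  axial-flowered constricted-pod: 392 × 3/16 = 73.5
  terminal-flowered inflated-pod: 392 × 3/16 = 73.5
  terminal-flowered constricted-pod: 392 × 1/16 = 24.5
χ² = Σ (O − E)² / E
  axial-flowered inflated-pod: (257 − 220.5)² / 220.5 = 6.0420
  axial-flowered constricted-pod: (76 − 73.5)² / 73.5 = 0.0850
  terminal-flowered inflated-pod: (42 − 73.5)² / 73.5 = 13.5000
  terminal-flowered constricted-pod: (17 − 24.5)² / 24.5 = 2.2959
χ² = 6.0420 + 0.0850 + 13.5000 + 2.2959 = 21.9229 ≈ 21.923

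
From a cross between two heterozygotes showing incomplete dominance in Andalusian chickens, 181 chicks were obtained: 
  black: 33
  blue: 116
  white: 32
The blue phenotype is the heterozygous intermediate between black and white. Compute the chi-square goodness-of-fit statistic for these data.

With incomplete dominance, a heterozygote × heterozygote cross gives a 1:2:1 phenotypic ratio.
Total ratio parts = 4. Expected numbers out of 181:
  black: 181 × 1/4 = 45.25
  blue: 181 × 2/4 = 90.5
  white: 181 × 1/4 = 45.25
χ² = Σ (O − E)² / E
  black: (33 − 45.25)² / 45.25 = 3.3163
  blue: (116 − 90.5)² / 90.5 = 7.1851
  white: (32 − 45.25)² / 45.25 = 3.8798
χ² = 3.3163 + 7.1851 + 3.8798 = 14.3812 ≈ 14.381

14.381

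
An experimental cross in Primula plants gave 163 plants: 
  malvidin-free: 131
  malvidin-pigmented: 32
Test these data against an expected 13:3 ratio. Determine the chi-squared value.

0.083

Expected counts for N = 163 under a 13:3 ratio (total parts = 16):
  malvidin-free: 163 × 13/16 = 132.4375
  malvidin-pigmented: 163 × 3/16 = 30.5625
χ² = Σ (O − E)² / E
  malvidin-free: (131 − 132.4375)² / 132.4375 = 0.0156
  malvidin-pigmented: (32 − 30.5625)² / 30.5625 = 0.0676
χ² = 0.0156 + 0.0676 = 0.0832 ≈ 0.083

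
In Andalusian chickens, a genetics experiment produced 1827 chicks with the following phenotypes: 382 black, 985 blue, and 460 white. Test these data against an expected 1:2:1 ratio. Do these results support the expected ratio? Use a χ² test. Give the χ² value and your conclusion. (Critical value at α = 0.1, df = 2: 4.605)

The 1:2:1 ratio has 4 parts, so with N = 1827 the expected counts are:
  black: 1827 × 1/4 = 456.75
  blue: 1827 × 2/4 = 913.5
  white: 1827 × 1/4 = 456.75
χ² = Σ (O − E)² / E
  black: (382 − 456.75)² / 456.75 = 12.2333
  blue: (985 − 913.5)² / 913.5 = 5.5963
  white: (460 − 456.75)² / 456.75 = 0.0231
χ² = 12.2333 + 5.5963 + 0.0231 = 17.8527 ≈ 17.853
Degrees of freedom = 3 − 1 = 2; critical value at α = 0.1 is 4.605.
Since 17.853 > 4.605, we reject the null hypothesis — the data do not fit the 1:2:1 ratio.

17.853; not consistent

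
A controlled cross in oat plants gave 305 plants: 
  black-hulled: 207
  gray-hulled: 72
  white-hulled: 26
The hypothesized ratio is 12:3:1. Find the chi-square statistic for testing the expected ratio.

8.430

The 12:3:1 ratio has 16 parts, so with N = 305 the expected counts are:
  black-hulled: 305 × 12/16 = 228.75
  gray-hulled: 305 × 3/16 = 57.1875
  white-hulled: 305 × 1/16 = 19.0625
χ² = Σ (O − E)² / E
  black-hulled: (207 − 228.75)² / 228.75 = 2.0680
  gray-hulled: (72 − 57.1875)² / 57.1875 = 3.8367
  white-hulled: (26 − 19.0625)² / 19.0625 = 2.5248
χ² = 2.0680 + 3.8367 + 2.5248 = 8.4295 ≈ 8.430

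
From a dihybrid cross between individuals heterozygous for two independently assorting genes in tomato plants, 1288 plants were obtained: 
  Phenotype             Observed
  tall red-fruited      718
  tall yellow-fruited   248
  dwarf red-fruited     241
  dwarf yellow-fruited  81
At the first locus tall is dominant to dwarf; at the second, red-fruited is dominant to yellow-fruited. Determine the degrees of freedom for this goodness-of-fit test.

3

A dihybrid F₂ with independent assortment and complete dominance at both loci gives a 9:3:3:1 phenotypic ratio.
A goodness-of-fit test with 4 phenotype classes has df = 4 − 1 = 3.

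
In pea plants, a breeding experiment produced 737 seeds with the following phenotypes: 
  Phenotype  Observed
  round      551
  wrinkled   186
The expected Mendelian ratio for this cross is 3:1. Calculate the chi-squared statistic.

0.022

Total ratio parts = 4. Expected numbers out of 737:
  round: 737 × 3/4 = 552.75
  wrinkled: 737 × 1/4 = 184.25
χ² = Σ (O − E)² / E
  round: (551 − 552.75)² / 552.75 = 0.0055
  wrinkled: (186 − 184.25)² / 184.25 = 0.0166
χ² = 0.0055 + 0.0166 = 0.0221 ≈ 0.022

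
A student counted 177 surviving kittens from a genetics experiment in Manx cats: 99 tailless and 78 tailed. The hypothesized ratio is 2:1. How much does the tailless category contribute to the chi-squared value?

3.059

Under the 2:1 hypothesis (Σ ratio = 3, N = 177):
  tailless: 177 × 2/3 = 118
  tailed: 177 × 1/3 = 59
Contribution of tailless: (99 − 118)² / 118 = 3.0593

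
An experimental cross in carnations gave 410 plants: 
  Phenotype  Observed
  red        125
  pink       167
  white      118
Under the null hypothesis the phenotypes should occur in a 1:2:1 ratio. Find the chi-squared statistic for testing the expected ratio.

14.327

Expected counts for N = 410 under a 1:2:1 ratio (total parts = 4):
  red: 410 × 1/4 = 102.5
  pink: 410 × 2/4 = 205
  white: 410 × 1/4 = 102.5
χ² = Σ (O − E)² / E
  red: (125 − 102.5)² / 102.5 = 4.9390
  pink: (167 − 205)² / 205 = 7.0439
  white: (118 − 102.5)² / 102.5 = 2.3439
χ² = 4.9390 + 7.0439 + 2.3439 = 14.3268 ≈ 14.327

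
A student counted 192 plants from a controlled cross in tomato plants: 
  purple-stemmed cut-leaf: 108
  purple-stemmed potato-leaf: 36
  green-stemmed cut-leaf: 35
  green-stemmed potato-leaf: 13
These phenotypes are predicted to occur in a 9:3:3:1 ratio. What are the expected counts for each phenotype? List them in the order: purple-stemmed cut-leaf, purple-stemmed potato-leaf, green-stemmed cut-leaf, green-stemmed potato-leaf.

The 9:3:3:1 ratio has 16 parts, so with N = 192 the expected counts are:
  purple-stemmed cut-leaf: 192 × 9/16 = 108
  purple-stemmed potato-leaf: 192 × 3/16 = 36
  green-stemmed cut-leaf: 192 × 3/16 = 36
  green-stemmed potato-leaf: 192 × 1/16 = 12

108, 36, 36, 12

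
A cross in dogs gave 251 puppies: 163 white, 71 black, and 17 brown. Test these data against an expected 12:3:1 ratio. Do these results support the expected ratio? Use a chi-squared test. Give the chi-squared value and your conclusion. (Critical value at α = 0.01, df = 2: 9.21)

The 12:3:1 ratio has 16 parts, so with N = 251 the expected counts are:
  white: 251 × 12/16 = 188.25
  black: 251 × 3/16 = 47.0625
  brown: 251 × 1/16 = 15.6875
χ² = Σ (O − E)² / E
  white: (163 − 188.25)² / 188.25 = 3.3868
  black: (71 − 47.0625)² / 47.0625 = 12.1754
  brown: (17 − 15.6875)² / 15.6875 = 0.1098
χ² = 3.3868 + 12.1754 + 0.1098 = 15.672
Degrees of freedom = 3 − 1 = 2; critical value at α = 0.01 is 9.21.
Since 15.672 > 9.21, we reject the null hypothesis — the data do not fit the 12:3:1 ratio.

15.672; not consistent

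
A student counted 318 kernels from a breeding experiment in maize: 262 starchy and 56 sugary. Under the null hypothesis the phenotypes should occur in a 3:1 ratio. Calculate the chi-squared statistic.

9.262

Under the 3:1 hypothesis (Σ ratio = 4, N = 318):
  starchy: 318 × 3/4 = 238.5
  sugary: 318 × 1/4 = 79.5
χ² = Σ (O − E)² / E
  starchy: (262 − 238.5)² / 238.5 = 2.3155
  sugary: (56 − 79.5)² / 79.5 = 6.9465
χ² = 2.3155 + 6.9465 = 9.262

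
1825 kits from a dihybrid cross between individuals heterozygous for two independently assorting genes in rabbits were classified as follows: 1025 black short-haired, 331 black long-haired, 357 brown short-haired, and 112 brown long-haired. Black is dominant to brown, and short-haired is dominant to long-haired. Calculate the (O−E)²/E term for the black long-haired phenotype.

0.366

A dihybrid F₂ with independent assortment and complete dominance at both loci gives a 9:3:3:1 phenotypic ratio.
Total ratio parts = 16. Expected numbers out of 1825:
  black short-haired: 1825 × 9/16 = 1026.5625
  black long-haired: 1825 × 3/16 = 342.1875
  brown short-haired: 1825 × 3/16 = 342.1875
  brown long-haired: 1825 × 1/16 = 114.0625
Contribution of black long-haired: (331 − 342.1875)² / 342.1875 = 0.3658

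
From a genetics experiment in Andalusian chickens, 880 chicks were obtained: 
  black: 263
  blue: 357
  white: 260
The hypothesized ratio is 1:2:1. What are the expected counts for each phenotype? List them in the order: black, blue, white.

220, 440, 220

Under the 1:2:1 hypothesis (Σ ratio = 4, N = 880):
  black: 880 × 1/4 = 220
  blue: 880 × 2/4 = 440
  white: 880 × 1/4 = 220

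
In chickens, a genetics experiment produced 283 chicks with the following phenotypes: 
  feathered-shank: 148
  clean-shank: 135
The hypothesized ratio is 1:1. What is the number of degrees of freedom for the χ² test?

1

A goodness-of-fit test with 2 phenotype classes has df = 2 − 1 = 1.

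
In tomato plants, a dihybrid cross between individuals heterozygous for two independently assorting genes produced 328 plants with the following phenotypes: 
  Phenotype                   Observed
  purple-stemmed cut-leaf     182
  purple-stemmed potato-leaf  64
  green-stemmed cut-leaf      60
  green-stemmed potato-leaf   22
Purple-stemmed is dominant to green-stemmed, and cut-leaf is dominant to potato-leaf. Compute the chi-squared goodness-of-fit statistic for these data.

0.282

A dihybrid F₂ with independent assortment and complete dominance at both loci gives a 9:3:3:1 phenotypic ratio.
Under the 9:3:3:1 hypothesis (Σ ratio = 16, N = 328):
  purple-stemmed cut-leaf: 328 × 9/16 = 184.5
  purple-stemmed potato-leaf: 328 × 3/16 = 61.5
  green-stemmed cut-leaf: 328 × 3/16 = 61.5
  green-stemmed potato-leaf: 328 × 1/16 = 20.5
χ² = Σ (O − E)² / E
  purple-stemmed cut-leaf: (182 − 184.5)² / 184.5 = 0.0339
  purple-stemmed potato-leaf: (64 − 61.5)² / 61.5 = 0.1016
  green-stemmed cut-leaf: (60 − 61.5)² / 61.5 = 0.0366
  green-stemmed potato-leaf: (22 − 20.5)² / 20.5 = 0.1098
χ² = 0.0339 + 0.1016 + 0.0366 + 0.1098 = 0.2819 ≈ 0.282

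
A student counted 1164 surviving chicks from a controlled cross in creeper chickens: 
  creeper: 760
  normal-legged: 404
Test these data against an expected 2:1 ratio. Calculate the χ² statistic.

The 2:1 ratio has 3 parts, so with N = 1164 the expected counts are:
  creeper: 1164 × 2/3 = 776
  normal-legged: 1164 × 1/3 = 388
χ² = Σ (O − E)² / E
  creeper: (760 − 776)² / 776 = 0.3299
  normal-legged: (404 − 388)² / 388 = 0.6598
χ² = 0.3299 + 0.6598 = 0.9897 ≈ 0.990

0.990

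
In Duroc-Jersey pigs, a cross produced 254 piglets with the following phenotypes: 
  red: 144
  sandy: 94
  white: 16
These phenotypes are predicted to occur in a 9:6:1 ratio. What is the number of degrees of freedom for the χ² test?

A goodness-of-fit test with 3 phenotype classes has df = 3 − 1 = 2.

2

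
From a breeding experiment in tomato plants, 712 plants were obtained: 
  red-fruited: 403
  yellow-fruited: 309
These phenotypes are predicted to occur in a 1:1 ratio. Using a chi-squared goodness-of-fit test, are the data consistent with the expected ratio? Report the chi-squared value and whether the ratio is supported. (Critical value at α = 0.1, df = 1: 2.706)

12.410; not consistent

The 1:1 ratio has 2 parts, so with N = 712 the expected counts are:
  red-fruited: 712 × 1/2 = 356
  yellow-fruited: 712 × 1/2 = 356
χ² = Σ (O − E)² / E
  red-fruited: (403 − 356)² / 356 = 6.2051
  yellow-fruited: (309 − 356)² / 356 = 6.2051
χ² = 6.2051 + 6.2051 = 12.4102 ≈ 12.410
Degrees of freedom = 2 − 1 = 1; critical value at α = 0.1 is 2.706.
Since 12.410 > 2.706, we reject the null hypothesis — the data do not fit the 1:1 ratio.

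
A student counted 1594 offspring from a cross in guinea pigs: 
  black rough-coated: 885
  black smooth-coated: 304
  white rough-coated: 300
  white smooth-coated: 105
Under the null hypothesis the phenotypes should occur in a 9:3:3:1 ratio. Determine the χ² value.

0.533

Expected counts for N = 1594 under a 9:3:3:1 ratio (total parts = 16):
  black rough-coated: 1594 × 9/16 = 896.625
  black smooth-coated: 1594 × 3/16 = 298.875
  white rough-coated: 1594 × 3/16 = 298.875
  white smooth-coated: 1594 × 1/16 = 99.625
χ² = Σ (O − E)² / E
  black rough-coated: (885 − 896.625)² / 896.625 = 0.1507
  black smooth-coated: (304 − 298.875)² / 298.875 = 0.0879
  white rough-coated: (300 − 298.875)² / 298.875 = 0.0042
  white smooth-coated: (105 − 99.625)² / 99.625 = 0.2900
χ² = 0.1507 + 0.0879 + 0.0042 + 0.2900 = 0.5328 ≈ 0.533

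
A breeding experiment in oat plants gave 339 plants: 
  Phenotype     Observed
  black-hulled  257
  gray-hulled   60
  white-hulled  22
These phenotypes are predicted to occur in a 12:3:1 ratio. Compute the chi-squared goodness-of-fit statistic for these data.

Total ratio parts = 16. Expected numbers out of 339:
  black-hulled: 339 × 12/16 = 254.25
  gray-hulled: 339 × 3/16 = 63.5625
  white-hulled: 339 × 1/16 = 21.1875
χ² = Σ (O − E)² / E
  black-hulled: (257 − 254.25)² / 254.25 = 0.0297
  gray-hulled: (60 − 63.5625)² / 63.5625 = 0.1997
  white-hulled: (22 − 21.1875)² / 21.1875 = 0.0312
χ² = 0.0297 + 0.1997 + 0.0312 = 0.2606 ≈ 0.261

0.261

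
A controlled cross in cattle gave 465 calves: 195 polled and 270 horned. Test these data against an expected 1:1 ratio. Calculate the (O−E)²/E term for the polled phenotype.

Expected counts for N = 465 under a 1:1 ratio (total parts = 2):
  polled: 465 × 1/2 = 232.5
  horned: 465 × 1/2 = 232.5
Contribution of polled: (195 − 232.5)² / 232.5 = 6.0484

6.048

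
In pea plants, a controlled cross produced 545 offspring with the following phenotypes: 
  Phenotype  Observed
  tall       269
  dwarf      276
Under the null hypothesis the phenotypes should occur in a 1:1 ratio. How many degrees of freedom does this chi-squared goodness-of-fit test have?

1

A goodness-of-fit test with 2 phenotype classes has df = 2 − 1 = 1.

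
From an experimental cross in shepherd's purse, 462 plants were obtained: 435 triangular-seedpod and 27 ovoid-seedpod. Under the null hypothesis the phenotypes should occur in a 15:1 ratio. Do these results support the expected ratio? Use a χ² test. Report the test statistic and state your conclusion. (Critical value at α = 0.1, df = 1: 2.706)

0.130; consistent

Under the 15:1 hypothesis (Σ ratio = 16, N = 462):
  triangular-seedpod: 462 × 15/16 = 433.125
  ovoid-seedpod: 462 × 1/16 = 28.875
χ² = Σ (O − E)² / E
  triangular-seedpod: (435 − 433.125)² / 433.125 = 0.0081
  ovoid-seedpod: (27 − 28.875)² / 28.875 = 0.1218
χ² = 0.0081 + 0.1218 = 0.1299 ≈ 0.130
Degrees of freedom = 2 − 1 = 1; critical value at α = 0.1 is 2.706.
Since 0.130 < 2.706, we fail to reject the null hypothesis — the data are consistent with the 15:1 ratio.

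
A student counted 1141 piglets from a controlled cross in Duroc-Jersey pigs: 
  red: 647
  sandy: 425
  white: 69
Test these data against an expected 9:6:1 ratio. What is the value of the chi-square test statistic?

0.136

Total ratio parts = 16. Expected numbers out of 1141:
  red: 1141 × 9/16 = 641.8125
  sandy: 1141 × 6/16 = 427.875
  white: 1141 × 1/16 = 71.3125
χ² = Σ (O − E)² / E
  red: (647 − 641.8125)² / 641.8125 = 0.0419
  sandy: (425 − 427.875)² / 427.875 = 0.0193
  white: (69 − 71.3125)² / 71.3125 = 0.0750
χ² = 0.0419 + 0.0193 + 0.0750 = 0.1362 ≈ 0.136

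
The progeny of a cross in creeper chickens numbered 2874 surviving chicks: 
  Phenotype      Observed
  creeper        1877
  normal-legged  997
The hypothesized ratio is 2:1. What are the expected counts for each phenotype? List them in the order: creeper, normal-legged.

Total ratio parts = 3. Expected numbers out of 2874:
  creeper: 2874 × 2/3 = 1916
  normal-legged: 2874 × 1/3 = 958

1916, 958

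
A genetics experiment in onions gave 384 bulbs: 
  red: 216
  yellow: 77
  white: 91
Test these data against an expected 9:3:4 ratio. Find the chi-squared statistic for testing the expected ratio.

Expected counts for N = 384 under a 9:3:4 ratio (total parts = 16):
  red: 384 × 9/16 = 216
  yellow: 384 × 3/16 = 72
  white: 384 × 4/16 = 96
χ² = Σ (O − E)² / E
  red: (216 − 216)² / 216 = 0.0000
  yellow: (77 − 72)² / 72 = 0.3472
  white: (91 − 96)² / 96 = 0.2604
χ² = 0.0000 + 0.3472 + 0.2604 = 0.6076 ≈ 0.608

0.608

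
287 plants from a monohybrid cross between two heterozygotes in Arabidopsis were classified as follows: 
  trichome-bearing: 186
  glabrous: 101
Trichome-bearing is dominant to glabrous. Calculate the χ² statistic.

For a monohybrid cross between heterozygotes with complete dominance, the expected phenotypic ratio is 3:1.
Expected counts for N = 287 under a 3:1 ratio (total parts = 4):
  trichome-bearing: 287 × 3/4 = 215.25
  glabrous: 287 × 1/4 = 71.75
χ² = Σ (O − E)² / E
  trichome-bearing: (186 − 215.25)² / 215.25 = 3.9747
  glabrous: (101 − 71.75)² / 71.75 = 11.9242
χ² = 3.9747 + 11.9242 = 15.8989 ≈ 15.899

15.899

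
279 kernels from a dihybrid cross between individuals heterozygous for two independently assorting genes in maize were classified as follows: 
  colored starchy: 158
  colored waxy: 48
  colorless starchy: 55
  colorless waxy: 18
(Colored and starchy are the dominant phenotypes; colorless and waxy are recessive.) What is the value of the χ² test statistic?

A dihybrid F₂ with independent assortment and complete dominance at both loci gives a 9:3:3:1 phenotypic ratio.
Total ratio parts = 16. Expected numbers out of 279:
  colored starchy: 279 × 9/16 = 156.9375
  colored waxy: 279 × 3/16 = 52.3125
  colorless starchy: 279 × 3/16 = 52.3125
  colorless waxy: 279 × 1/16 = 17.4375
χ² = Σ (O − E)² / E
  colored starchy: (158 − 156.9375)² / 156.9375 = 0.0072
  colored waxy: (48 − 52.3125)² / 52.3125 = 0.3555
  colorless starchy: (55 − 52.3125)² / 52.3125 = 0.1381
  colorless waxy: (18 − 17.4375)² / 17.4375 = 0.0181
χ² = 0.0072 + 0.3555 + 0.1381 + 0.0181 = 0.5189 ≈ 0.519

0.519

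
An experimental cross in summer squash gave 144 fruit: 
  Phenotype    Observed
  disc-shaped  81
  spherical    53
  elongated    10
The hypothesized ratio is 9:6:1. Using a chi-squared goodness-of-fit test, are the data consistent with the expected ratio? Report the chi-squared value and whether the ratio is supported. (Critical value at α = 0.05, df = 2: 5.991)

0.130; consistent

Total ratio parts = 16. Expected numbers out of 144:
  disc-shaped: 144 × 9/16 = 81
  spherical: 144 × 6/16 = 54
  elongated: 144 × 1/16 = 9
χ² = Σ (O − E)² / E
  disc-shaped: (81 − 81)² / 81 = 0.0000
  spherical: (53 − 54)² / 54 = 0.0185
  elongated: (10 − 9)² / 9 = 0.1111
χ² = 0.0000 + 0.0185 + 0.1111 = 0.1296 ≈ 0.130
Degrees of freedom = 3 − 1 = 2; critical value at α = 0.05 is 5.991.
Since 0.130 < 5.991, we fail to reject the null hypothesis — the data are consistent with the 9:6:1 ratio.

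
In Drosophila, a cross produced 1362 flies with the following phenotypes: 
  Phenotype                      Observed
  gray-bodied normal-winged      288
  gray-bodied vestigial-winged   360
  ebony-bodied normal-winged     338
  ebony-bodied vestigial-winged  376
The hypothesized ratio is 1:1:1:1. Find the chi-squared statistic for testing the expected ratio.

Total ratio parts = 4. Expected numbers out of 1362:
  gray-bodied normal-winged: 1362 × 1/4 = 340.5
  gray-bodied vestigial-winged: 1362 × 1/4 = 340.5
  ebony-bodied normal-winged: 1362 × 1/4 = 340.5
  ebony-bodied vestigial-winged: 1362 × 1/4 = 340.5
χ² = Σ (O − E)² / E
  gray-bodied normal-winged: (288 − 340.5)² / 340.5 = 8.0947
  gray-bodied vestigial-winged: (360 − 340.5)² / 340.5 = 1.1167
  ebony-bodied normal-winged: (338 − 340.5)² / 340.5 = 0.0184
  ebony-bodied vestigial-winged: (376 − 340.5)² / 340.5 = 3.7012
χ² = 8.0947 + 1.1167 + 0.0184 + 3.7012 = 12.931

12.931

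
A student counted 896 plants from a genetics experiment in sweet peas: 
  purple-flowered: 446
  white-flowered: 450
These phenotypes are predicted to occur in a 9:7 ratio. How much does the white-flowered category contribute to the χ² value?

The 9:7 ratio has 16 parts, so with N = 896 the expected counts are:
  purple-flowered: 896 × 9/16 = 504
  white-flowered: 896 × 7/16 = 392
Contribution of white-flowered: (450 − 392)² / 392 = 8.5816

8.582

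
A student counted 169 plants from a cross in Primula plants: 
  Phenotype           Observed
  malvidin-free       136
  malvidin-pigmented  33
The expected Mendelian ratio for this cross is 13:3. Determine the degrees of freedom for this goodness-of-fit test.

A goodness-of-fit test with 2 phenotype classes has df = 2 − 1 = 1.

1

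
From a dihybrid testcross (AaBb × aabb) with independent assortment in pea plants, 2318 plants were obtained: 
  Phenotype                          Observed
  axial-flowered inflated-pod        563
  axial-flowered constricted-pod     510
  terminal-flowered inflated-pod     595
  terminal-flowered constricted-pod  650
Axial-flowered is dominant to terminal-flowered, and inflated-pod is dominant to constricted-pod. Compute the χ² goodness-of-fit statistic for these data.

A dihybrid testcross with independent assortment gives a 1:1:1:1 ratio.
The 1:1:1:1 ratio has 4 parts, so with N = 2318 the expected counts are:
  axial-flowered inflated-pod: 2318 × 1/4 = 579.5
  axial-flowered constricted-pod: 2318 × 1/4 = 579.5
  terminal-flowered inflated-pod: 2318 × 1/4 = 579.5
  terminal-flowered constricted-pod: 2318 × 1/4 = 579.5
χ² = Σ (O − E)² / E
  axial-flowered inflated-pod: (563 − 579.5)² / 579.5 = 0.4698
  axial-flowered constricted-pod: (510 − 579.5)² / 579.5 = 8.3352
  terminal-flowered inflated-pod: (595 − 579.5)² / 579.5 = 0.4146
  terminal-flowered constricted-pod: (650 − 579.5)² / 579.5 = 8.5768
χ² = 0.4698 + 8.3352 + 0.4146 + 8.5768 = 17.7964 ≈ 17.796

17.796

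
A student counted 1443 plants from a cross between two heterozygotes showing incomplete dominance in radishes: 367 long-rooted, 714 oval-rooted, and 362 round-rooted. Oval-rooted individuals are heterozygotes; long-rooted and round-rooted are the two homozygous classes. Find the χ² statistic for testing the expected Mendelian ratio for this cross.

With incomplete dominance, a heterozygote × heterozygote cross gives a 1:2:1 phenotypic ratio.
Total ratio parts = 4. Expected numbers out of 1443:
  long-rooted: 1443 × 1/4 = 360.75
  oval-rooted: 1443 × 2/4 = 721.5
  round-rooted: 1443 × 1/4 = 360.75
χ² = Σ (O − E)² / E
  long-rooted: (367 − 360.75)² / 360.75 = 0.1083
  oval-rooted: (714 − 721.5)² / 721.5 = 0.0780
  round-rooted: (362 − 360.75)² / 360.75 = 0.0043
χ² = 0.1083 + 0.0780 + 0.0043 = 0.1906 ≈ 0.191

0.191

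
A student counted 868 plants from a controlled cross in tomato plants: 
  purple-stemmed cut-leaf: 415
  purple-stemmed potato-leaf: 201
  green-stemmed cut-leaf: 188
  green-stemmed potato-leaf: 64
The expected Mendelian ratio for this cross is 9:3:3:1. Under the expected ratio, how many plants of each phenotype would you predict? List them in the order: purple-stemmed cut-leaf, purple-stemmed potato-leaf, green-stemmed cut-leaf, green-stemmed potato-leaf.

Under the 9:3:3:1 hypothesis (Σ ratio = 16, N = 868):
  purple-stemmed cut-leaf: 868 × 9/16 = 488.25
  purple-stemmed potato-leaf: 868 × 3/16 = 162.75
  green-stemmed cut-leaf: 868 × 3/16 = 162.75
  green-stemmed potato-leaf: 868 × 1/16 = 54.25

488.25, 162.75, 162.75, 54.25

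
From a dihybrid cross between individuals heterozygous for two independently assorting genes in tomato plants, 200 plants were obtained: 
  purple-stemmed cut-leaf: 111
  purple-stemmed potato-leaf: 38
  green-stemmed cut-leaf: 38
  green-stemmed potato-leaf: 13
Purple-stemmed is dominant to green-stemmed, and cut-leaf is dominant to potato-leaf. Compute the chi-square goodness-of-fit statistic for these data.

0.053

A dihybrid F₂ with independent assortment and complete dominance at both loci gives a 9:3:3:1 phenotypic ratio.
Expected counts for N = 200 under a 9:3:3:1 ratio (total parts = 16):
  purple-stemmed cut-leaf: 200 × 9/16 = 112.5
  purple-stemmed potato-leaf: 200 × 3/16 = 37.5
  green-stemmed cut-leaf: 200 × 3/16 = 37.5
  green-stemmed potato-leaf: 200 × 1/16 = 12.5
χ² = Σ (O − E)² / E
  purple-stemmed cut-leaf: (111 − 112.5)² / 112.5 = 0.0200
  purple-stemmed potato-leaf: (38 − 37.5)² / 37.5 = 0.0067
  green-stemmed cut-leaf: (38 − 37.5)² / 37.5 = 0.0067
  green-stemmed potato-leaf: (13 − 12.5)² / 12.5 = 0.0200
χ² = 0.0200 + 0.0067 + 0.0067 + 0.0200 = 0.0534 ≈ 0.053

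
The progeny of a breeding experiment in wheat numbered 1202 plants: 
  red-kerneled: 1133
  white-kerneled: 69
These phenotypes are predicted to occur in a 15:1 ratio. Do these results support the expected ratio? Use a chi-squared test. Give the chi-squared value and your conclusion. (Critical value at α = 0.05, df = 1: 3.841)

0.533; consistent

Expected counts for N = 1202 under a 15:1 ratio (total parts = 16):
  red-kerneled: 1202 × 15/16 = 1126.875
  white-kerneled: 1202 × 1/16 = 75.125
χ² = Σ (O − E)² / E
  red-kerneled: (1133 − 1126.875)² / 1126.875 = 0.0333
  white-kerneled: (69 − 75.125)² / 75.125 = 0.4994
χ² = 0.0333 + 0.4994 = 0.5327 ≈ 0.533
Degrees of freedom = 2 − 1 = 1; critical value at α = 0.05 is 3.841.
Since 0.533 < 3.841, we fail to reject the null hypothesis — the data are consistent with the 15:1 ratio.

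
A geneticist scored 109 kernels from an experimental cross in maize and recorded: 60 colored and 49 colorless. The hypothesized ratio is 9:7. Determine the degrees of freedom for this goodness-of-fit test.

1

A goodness-of-fit test with 2 phenotype classes has df = 2 − 1 = 1.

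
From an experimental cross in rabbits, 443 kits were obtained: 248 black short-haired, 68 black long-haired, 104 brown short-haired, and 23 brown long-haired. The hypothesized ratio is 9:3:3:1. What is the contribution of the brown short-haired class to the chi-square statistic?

5.278

Expected counts for N = 443 under a 9:3:3:1 ratio (total parts = 16):
  black short-haired: 443 × 9/16 = 249.1875
  black long-haired: 443 × 3/16 = 83.0625
  brown short-haired: 443 × 3/16 = 83.0625
  brown long-haired: 443 × 1/16 = 27.6875
Contribution of brown short-haired: (104 − 83.0625)² / 83.0625 = 5.2777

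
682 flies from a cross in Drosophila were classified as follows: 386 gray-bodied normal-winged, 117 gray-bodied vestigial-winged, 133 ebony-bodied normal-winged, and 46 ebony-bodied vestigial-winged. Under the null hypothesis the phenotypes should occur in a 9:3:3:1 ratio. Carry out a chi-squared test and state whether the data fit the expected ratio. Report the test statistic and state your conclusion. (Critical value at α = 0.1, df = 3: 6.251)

1.412; consistent

Under the 9:3:3:1 hypothesis (Σ ratio = 16, N = 682):
  gray-bodied normal-winged: 682 × 9/16 = 383.625
  gray-bodied vestigial-winged: 682 × 3/16 = 127.875
  ebony-bodied normal-winged: 682 × 3/16 = 127.875
  ebony-bodied vestigial-winged: 682 × 1/16 = 42.625
χ² = Σ (O − E)² / E
  gray-bodied normal-winged: (386 − 383.625)² / 383.625 = 0.0147
  gray-bodied vestigial-winged: (117 − 127.875)² / 127.875 = 0.9249
  ebony-bodied normal-winged: (133 − 127.875)² / 127.875 = 0.2054
  ebony-bodied vestigial-winged: (46 − 42.625)² / 42.625 = 0.2672
χ² = 0.0147 + 0.9249 + 0.2054 + 0.2672 = 1.4122 ≈ 1.412
Degrees of freedom = 4 − 1 = 3; critical value at α = 0.1 is 6.251.
Since 1.412 < 6.251, we fail to reject the null hypothesis — the data are consistent with the 9:3:3:1 ratio.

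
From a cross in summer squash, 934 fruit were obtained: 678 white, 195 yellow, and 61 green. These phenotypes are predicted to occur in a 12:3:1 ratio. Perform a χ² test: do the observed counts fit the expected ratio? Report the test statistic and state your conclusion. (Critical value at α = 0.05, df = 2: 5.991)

3.096; consistent

Under the 12:3:1 hypothesis (Σ ratio = 16, N = 934):
  white: 934 × 12/16 = 700.5
  yellow: 934 × 3/16 = 175.125
  green: 934 × 1/16 = 58.375
χ² = Σ (O − E)² / E
  white: (678 − 700.5)² / 700.5 = 0.7227
  yellow: (195 − 175.125)² / 175.125 = 2.2556
  green: (61 − 58.375)² / 58.375 = 0.1180
χ² = 0.7227 + 2.2556 + 0.1180 = 3.0963 ≈ 3.096
Degrees of freedom = 3 − 1 = 2; critical value at α = 0.05 is 5.991.
Since 3.096 < 5.991, we fail to reject the null hypothesis — the data are consistent with the 12:3:1 ratio.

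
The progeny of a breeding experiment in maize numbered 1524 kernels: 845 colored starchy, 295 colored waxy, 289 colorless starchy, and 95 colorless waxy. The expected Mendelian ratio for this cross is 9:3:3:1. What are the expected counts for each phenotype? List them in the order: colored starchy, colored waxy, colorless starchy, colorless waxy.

Total ratio parts = 16. Expected numbers out of 1524:
  colored starchy: 1524 × 9/16 = 857.25
  colored waxy: 1524 × 3/16 = 285.75
  colorless starchy: 1524 × 3/16 = 285.75
  colorless waxy: 1524 × 1/16 = 95.25

857.25, 285.75, 285.75, 95.25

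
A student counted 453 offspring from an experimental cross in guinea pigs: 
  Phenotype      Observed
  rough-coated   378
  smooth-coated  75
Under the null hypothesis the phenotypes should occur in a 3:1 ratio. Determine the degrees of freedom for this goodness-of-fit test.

A goodness-of-fit test with 2 phenotype classes has df = 2 − 1 = 1.

1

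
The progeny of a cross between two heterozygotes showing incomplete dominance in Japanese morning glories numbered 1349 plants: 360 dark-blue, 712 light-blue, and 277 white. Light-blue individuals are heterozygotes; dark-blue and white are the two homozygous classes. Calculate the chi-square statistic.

With incomplete dominance, a heterozygote × heterozygote cross gives a 1:2:1 phenotypic ratio.
The 1:2:1 ratio has 4 parts, so with N = 1349 the expected counts are:
  dark-blue: 1349 × 1/4 = 337.25
  light-blue: 1349 × 2/4 = 674.5
  white: 1349 × 1/4 = 337.25
χ² = Σ (O − E)² / E
  dark-blue: (360 − 337.25)² / 337.25 = 1.5347
  light-blue: (712 − 674.5)² / 674.5 = 2.0849
  white: (277 − 337.25)² / 337.25 = 10.7637
χ² = 1.5347 + 2.0849 + 10.7637 = 14.3833 ≈ 14.383

14.383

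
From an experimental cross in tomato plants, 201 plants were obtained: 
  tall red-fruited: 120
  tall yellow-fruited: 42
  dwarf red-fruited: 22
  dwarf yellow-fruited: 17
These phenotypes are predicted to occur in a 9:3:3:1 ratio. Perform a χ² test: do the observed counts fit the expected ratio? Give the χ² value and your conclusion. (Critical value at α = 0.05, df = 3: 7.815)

Expected counts for N = 201 under a 9:3:3:1 ratio (total parts = 16):
  tall red-fruited: 201 × 9/16 = 113.0625
  tall yellow-fruited: 201 × 3/16 = 37.6875
  dwarf red-fruited: 201 × 3/16 = 37.6875
  dwarf yellow-fruited: 201 × 1/16 = 12.5625
χ² = Σ (O − E)² / E
  tall red-fruited: (120 − 113.0625)² / 113.0625 = 0.4257
  tall yellow-fruited: (42 − 37.6875)² / 37.6875 = 0.4935
  dwarf red-fruited: (22 − 37.6875)² / 37.6875 = 6.5300
  dwarf yellow-fruited: (17 − 12.5625)² / 12.5625 = 1.5675
χ² = 0.4257 + 0.4935 + 6.5300 + 1.5675 = 9.0167 ≈ 9.017
Degrees of freedom = 4 − 1 = 3; critical value at α = 0.05 is 7.815.
Since 9.017 > 7.815, we reject the null hypothesis — the data do not fit the 9:3:3:1 ratio.

9.017; not consistent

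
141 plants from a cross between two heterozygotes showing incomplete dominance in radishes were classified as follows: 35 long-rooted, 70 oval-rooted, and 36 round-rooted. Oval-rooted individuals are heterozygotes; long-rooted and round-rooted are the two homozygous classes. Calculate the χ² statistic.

With incomplete dominance, a heterozygote × heterozygote cross gives a 1:2:1 phenotypic ratio.
Under the 1:2:1 hypothesis (Σ ratio = 4, N = 141):
  long-rooted: 141 × 1/4 = 35.25
  oval-rooted: 141 × 2/4 = 70.5
  round-rooted: 141 × 1/4 = 35.25
χ² = Σ (O − E)² / E
  long-rooted: (35 − 35.25)² / 35.25 = 0.0018
  oval-rooted: (70 − 70.5)² / 70.5 = 0.0035
  round-rooted: (36 − 35.25)² / 35.25 = 0.0160
χ² = 0.0018 + 0.0035 + 0.0160 = 0.0213 ≈ 0.021

0.021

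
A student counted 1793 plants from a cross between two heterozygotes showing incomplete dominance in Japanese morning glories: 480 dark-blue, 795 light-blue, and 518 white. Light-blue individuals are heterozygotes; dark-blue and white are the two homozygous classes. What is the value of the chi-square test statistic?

24.594

With incomplete dominance, a heterozygote × heterozygote cross gives a 1:2:1 phenotypic ratio.
Expected counts for N = 1793 under a 1:2:1 ratio (total parts = 4):
  dark-blue: 1793 × 1/4 = 448.25
  light-blue: 1793 × 2/4 = 896.5
  white: 1793 × 1/4 = 448.25
χ² = Σ (O − E)² / E
  dark-blue: (480 − 448.25)² / 448.25 = 2.2489
  light-blue: (795 − 896.5)² / 896.5 = 11.4916
  white: (518 − 448.25)² / 448.25 = 10.8535
χ² = 2.2489 + 11.4916 + 10.8535 = 24.594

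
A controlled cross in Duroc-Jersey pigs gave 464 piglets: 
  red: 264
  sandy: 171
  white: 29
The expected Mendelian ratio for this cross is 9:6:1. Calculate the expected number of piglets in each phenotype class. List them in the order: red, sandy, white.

261, 174, 29

Under the 9:6:1 hypothesis (Σ ratio = 16, N = 464):
  red: 464 × 9/16 = 261
  sandy: 464 × 6/16 = 174
  white: 464 × 1/16 = 29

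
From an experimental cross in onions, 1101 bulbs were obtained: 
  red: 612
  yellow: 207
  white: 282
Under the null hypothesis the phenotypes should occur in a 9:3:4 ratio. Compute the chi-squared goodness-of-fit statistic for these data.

0.253

Under the 9:3:4 hypothesis (Σ ratio = 16, N = 1101):
  red: 1101 × 9/16 = 619.3125
  yellow: 1101 × 3/16 = 206.4375
  white: 1101 × 4/16 = 275.25
χ² = Σ (O − E)² / E
  red: (612 − 619.3125)² / 619.3125 = 0.0863
  yellow: (207 − 206.4375)² / 206.4375 = 0.0015
  white: (282 − 275.25)² / 275.25 = 0.1655
χ² = 0.0863 + 0.0015 + 0.1655 = 0.2533 ≈ 0.253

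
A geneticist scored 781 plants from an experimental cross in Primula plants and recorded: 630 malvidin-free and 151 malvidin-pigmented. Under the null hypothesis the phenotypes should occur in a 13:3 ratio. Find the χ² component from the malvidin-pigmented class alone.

0.142

Expected counts for N = 781 under a 13:3 ratio (total parts = 16):
  malvidin-free: 781 × 13/16 = 634.5625
  malvidin-pigmented: 781 × 3/16 = 146.4375
Contribution of malvidin-pigmented: (151 − 146.4375)² / 146.4375 = 0.1422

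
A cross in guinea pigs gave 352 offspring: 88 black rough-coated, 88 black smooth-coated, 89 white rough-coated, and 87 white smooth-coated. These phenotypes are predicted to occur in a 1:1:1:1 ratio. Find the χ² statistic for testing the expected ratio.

0.023

The 1:1:1:1 ratio has 4 parts, so with N = 352 the expected counts are:
  black rough-coated: 352 × 1/4 = 88
  black smooth-coated: 352 × 1/4 = 88
  white rough-coated: 352 × 1/4 = 88
  white smooth-coated: 352 × 1/4 = 88
χ² = Σ (O − E)² / E
  black rough-coated: (88 − 88)² / 88 = 0.0000
  black smooth-coated: (88 − 88)² / 88 = 0.0000
  white rough-coated: (89 − 88)² / 88 = 0.0114
  white smooth-coated: (87 − 88)² / 88 = 0.0114
χ² = 0.0000 + 0.0000 + 0.0114 + 0.0114 = 0.0228 ≈ 0.023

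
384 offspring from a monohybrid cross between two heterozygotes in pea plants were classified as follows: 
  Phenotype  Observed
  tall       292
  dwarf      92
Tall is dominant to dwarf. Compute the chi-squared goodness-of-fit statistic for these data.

For a monohybrid cross between heterozygotes with complete dominance, the expected phenotypic ratio is 3:1.
The 3:1 ratio has 4 parts, so with N = 384 the expected counts are:
  tall: 384 × 3/4 = 288
  dwarf: 384 × 1/4 = 96
χ² = Σ (O − E)² / E
  tall: (292 − 288)² / 288 = 0.0556
  dwarf: (92 − 96)² / 96 = 0.1667
χ² = 0.0556 + 0.1667 = 0.2223 ≈ 0.222

0.222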